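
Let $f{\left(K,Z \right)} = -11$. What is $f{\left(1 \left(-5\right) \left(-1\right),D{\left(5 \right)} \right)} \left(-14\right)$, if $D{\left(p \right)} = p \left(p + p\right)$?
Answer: $154$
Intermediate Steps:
$D{\left(p \right)} = 2 p^{2}$ ($D{\left(p \right)} = p 2 p = 2 p^{2}$)
$f{\left(1 \left(-5\right) \left(-1\right),D{\left(5 \right)} \right)} \left(-14\right) = \left(-11\right) \left(-14\right) = 154$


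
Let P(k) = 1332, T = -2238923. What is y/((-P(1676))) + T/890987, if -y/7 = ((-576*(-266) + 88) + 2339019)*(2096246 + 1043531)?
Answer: 48805923691423572203/1186794684 ≈ 4.1124e+10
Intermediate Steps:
y = -54777369023797 (y = -7*((-576*(-266) + 88) + 2339019)*(2096246 + 1043531) = -7*((153216 + 88) + 2339019)*3139777 = -7*(153304 + 2339019)*3139777 = -17446261*3139777 = -7*7825338431971 = -54777369023797)
y/((-P(1676))) + T/890987 = -54777369023797/((-1*1332)) - 2238923/890987 = -54777369023797/(-1332) - 2238923*1/890987 = -54777369023797*(-1/1332) - 2238923/890987 = 54777369023797/1332 - 2238923/890987 = 48805923691423572203/1186794684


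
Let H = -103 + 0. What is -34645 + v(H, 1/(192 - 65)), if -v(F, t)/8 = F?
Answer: -33821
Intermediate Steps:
H = -103
v(F, t) = -8*F
-34645 + v(H, 1/(192 - 65)) = -34645 - 8*(-103) = -34645 + 824 = -33821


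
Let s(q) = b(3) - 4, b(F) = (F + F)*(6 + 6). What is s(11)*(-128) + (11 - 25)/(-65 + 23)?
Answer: -26111/3 ≈ -8703.7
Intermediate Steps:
b(F) = 24*F (b(F) = (2*F)*12 = 24*F)
s(q) = 68 (s(q) = 24*3 - 4 = 72 - 4 = 68)
s(11)*(-128) + (11 - 25)/(-65 + 23) = 68*(-128) + (11 - 25)/(-65 + 23) = -8704 - 14/(-42) = -8704 - 14*(-1/42) = -8704 + ⅓ = -26111/3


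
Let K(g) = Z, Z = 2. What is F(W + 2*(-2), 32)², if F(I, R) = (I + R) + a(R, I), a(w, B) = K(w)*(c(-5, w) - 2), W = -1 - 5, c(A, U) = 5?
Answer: 784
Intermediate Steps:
K(g) = 2
W = -6
a(w, B) = 6 (a(w, B) = 2*(5 - 2) = 2*3 = 6)
F(I, R) = 6 + I + R (F(I, R) = (I + R) + 6 = 6 + I + R)
F(W + 2*(-2), 32)² = (6 + (-6 + 2*(-2)) + 32)² = (6 + (-6 - 4) + 32)² = (6 - 10 + 32)² = 28² = 784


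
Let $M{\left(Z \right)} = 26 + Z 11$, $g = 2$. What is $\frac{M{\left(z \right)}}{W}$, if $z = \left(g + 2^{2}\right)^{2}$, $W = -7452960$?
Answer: $- \frac{211}{3726480} \approx -5.6622 \cdot 10^{-5}$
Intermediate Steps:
$z = 36$ ($z = \left(2 + 2^{2}\right)^{2} = \left(2 + 4\right)^{2} = 6^{2} = 36$)
$M{\left(Z \right)} = 26 + 11 Z$
$\frac{M{\left(z \right)}}{W} = \frac{26 + 11 \cdot 36}{-7452960} = \left(26 + 396\right) \left(- \frac{1}{7452960}\right) = 422 \left(- \frac{1}{7452960}\right) = - \frac{211}{3726480}$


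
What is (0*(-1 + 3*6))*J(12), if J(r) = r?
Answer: 0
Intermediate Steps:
(0*(-1 + 3*6))*J(12) = (0*(-1 + 3*6))*12 = (0*(-1 + 18))*12 = (0*17)*12 = 0*12 = 0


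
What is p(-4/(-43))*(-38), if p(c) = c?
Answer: -152/43 ≈ -3.5349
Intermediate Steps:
p(-4/(-43))*(-38) = -4/(-43)*(-38) = -4*(-1/43)*(-38) = (4/43)*(-38) = -152/43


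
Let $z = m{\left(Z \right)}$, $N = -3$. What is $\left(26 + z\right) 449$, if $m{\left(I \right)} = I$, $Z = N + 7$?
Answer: $13470$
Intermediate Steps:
$Z = 4$ ($Z = -3 + 7 = 4$)
$z = 4$
$\left(26 + z\right) 449 = \left(26 + 4\right) 449 = 30 \cdot 449 = 13470$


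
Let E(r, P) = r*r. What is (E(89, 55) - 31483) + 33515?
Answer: 9953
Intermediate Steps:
E(r, P) = r²
(E(89, 55) - 31483) + 33515 = (89² - 31483) + 33515 = (7921 - 31483) + 33515 = -23562 + 33515 = 9953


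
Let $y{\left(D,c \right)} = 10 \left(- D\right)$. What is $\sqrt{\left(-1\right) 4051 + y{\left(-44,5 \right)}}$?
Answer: $i \sqrt{3611} \approx 60.092 i$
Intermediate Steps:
$y{\left(D,c \right)} = - 10 D$
$\sqrt{\left(-1\right) 4051 + y{\left(-44,5 \right)}} = \sqrt{\left(-1\right) 4051 - -440} = \sqrt{-4051 + 440} = \sqrt{-3611} = i \sqrt{3611}$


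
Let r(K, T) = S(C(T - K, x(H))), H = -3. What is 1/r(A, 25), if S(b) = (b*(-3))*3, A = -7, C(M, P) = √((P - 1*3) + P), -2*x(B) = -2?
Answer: I/9 ≈ 0.11111*I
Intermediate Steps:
x(B) = 1 (x(B) = -½*(-2) = 1)
C(M, P) = √(-3 + 2*P) (C(M, P) = √((P - 3) + P) = √((-3 + P) + P) = √(-3 + 2*P))
S(b) = -9*b (S(b) = -3*b*3 = -9*b)
r(K, T) = -9*I (r(K, T) = -9*√(-3 + 2*1) = -9*√(-3 + 2) = -9*I)
1/r(A, 25) = 1/(-9*I) = I/9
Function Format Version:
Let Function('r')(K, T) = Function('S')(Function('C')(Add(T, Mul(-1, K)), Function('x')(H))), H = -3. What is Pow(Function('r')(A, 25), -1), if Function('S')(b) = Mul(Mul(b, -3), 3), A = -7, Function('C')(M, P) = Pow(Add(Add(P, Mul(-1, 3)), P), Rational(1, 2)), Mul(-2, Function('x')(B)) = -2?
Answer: Mul(Rational(1, 9), I) ≈ Mul(0.11111, I)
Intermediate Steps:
Function('x')(B) = 1 (Function('x')(B) = Mul(Rational(-1, 2), -2) = 1)
Function('C')(M, P) = Pow(Add(-3, Mul(2, P)), Rational(1, 2)) (Function('C')(M, P) = Pow(Add(Add(P, -3), P), Rational(1, 2)) = Pow(Add(Add(-3, P), P), Rational(1, 2)) = Pow(Add(-3, Mul(2, P)), Rational(1, 2)))
Function('S')(b) = Mul(-9, b) (Function('S')(b) = Mul(Mul(-3, b), 3) = Mul(-9, b))
Function('r')(K, T) = Mul(-9, I) (Function('r')(K, T) = Mul(-9, Pow(Add(-3, Mul(2, 1)), Rational(1, 2))) = Mul(-9, Pow(Add(-3, 2), Rational(1, 2))) = Mul(-9, Pow(-1, Rational(1, 2))) = Mul(-9, I))
Pow(Function('r')(A, 25), -1) = Pow(Mul(-9, I), -1) = Mul(Rational(1, 9), I)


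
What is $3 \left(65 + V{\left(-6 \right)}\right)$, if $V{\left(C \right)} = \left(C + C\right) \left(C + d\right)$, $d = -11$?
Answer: $807$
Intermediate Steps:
$V{\left(C \right)} = 2 C \left(-11 + C\right)$ ($V{\left(C \right)} = \left(C + C\right) \left(C - 11\right) = 2 C \left(-11 + C\right)$)
$3 \left(65 + V{\left(-6 \right)}\right) = 3 \left(65 + 2 \left(-6\right) \left(-11 - 6\right)\right) = 3 \left(65 + 2 \left(-6\right) \left(-17\right)\right) = 3 \left(65 + 204\right) = 3 \cdot 269 = 807$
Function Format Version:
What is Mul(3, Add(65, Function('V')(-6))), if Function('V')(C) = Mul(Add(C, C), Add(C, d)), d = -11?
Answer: 807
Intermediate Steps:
Function('V')(C) = Mul(2, C, Add(-11, C)) (Function('V')(C) = Mul(Add(C, C), Add(C, -11)) = Mul(Mul(2, C), Add(-11, C)) = Mul(2, C, Add(-11, C)))
Mul(3, Add(65, Function('V')(-6))) = Mul(3, Add(65, Mul(2, -6, Add(-11, -6)))) = Mul(3, Add(65, Mul(2, -6, -17))) = Mul(3, Add(65, 204)) = Mul(3, 269) = 807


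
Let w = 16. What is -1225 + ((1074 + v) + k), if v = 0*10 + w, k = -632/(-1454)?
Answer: -97829/727 ≈ -134.57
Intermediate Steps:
k = 316/727 (k = -632*(-1/1454) = 316/727 ≈ 0.43466)
v = 16 (v = 0*10 + 16 = 0 + 16 = 16)
-1225 + ((1074 + v) + k) = -1225 + ((1074 + 16) + 316/727) = -1225 + (1090 + 316/727) = -1225 + 792746/727 = -97829/727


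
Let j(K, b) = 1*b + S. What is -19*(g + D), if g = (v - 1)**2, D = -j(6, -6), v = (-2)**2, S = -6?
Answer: -399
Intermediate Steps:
j(K, b) = -6 + b (j(K, b) = 1*b - 6 = b - 6 = -6 + b)
v = 4
D = 12 (D = -(-6 - 6) = -1*(-12) = 12)
g = 9 (g = (4 - 1)**2 = 3**2 = 9)
-19*(g + D) = -19*(9 + 12) = -19*21 = -399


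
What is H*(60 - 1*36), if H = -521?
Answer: -12504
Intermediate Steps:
H*(60 - 1*36) = -521*(60 - 1*36) = -521*(60 - 36) = -521*24 = -12504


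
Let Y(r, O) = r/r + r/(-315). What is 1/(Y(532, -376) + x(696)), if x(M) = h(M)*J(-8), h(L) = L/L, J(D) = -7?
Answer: -45/346 ≈ -0.13006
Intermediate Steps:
h(L) = 1
Y(r, O) = 1 - r/315 (Y(r, O) = 1 + r*(-1/315) = 1 - r/315)
x(M) = -7 (x(M) = 1*(-7) = -7)
1/(Y(532, -376) + x(696)) = 1/((1 - 1/315*532) - 7) = 1/((1 - 76/45) - 7) = 1/(-31/45 - 7) = 1/(-346/45) = -45/346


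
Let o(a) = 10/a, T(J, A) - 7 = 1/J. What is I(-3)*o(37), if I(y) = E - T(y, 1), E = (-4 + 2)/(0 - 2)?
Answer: -170/111 ≈ -1.5315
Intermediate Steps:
E = 1 (E = -2/(-2) = -2*(-1/2) = 1)
T(J, A) = 7 + 1/J
I(y) = -6 - 1/y (I(y) = 1 - (7 + 1/y) = 1 + (-7 - 1/y) = -6 - 1/y)
I(-3)*o(37) = (-6 - 1/(-3))*(10/37) = (-6 - 1*(-1/3))*(10*(1/37)) = (-6 + 1/3)*(10/37) = -17/3*10/37 = -170/111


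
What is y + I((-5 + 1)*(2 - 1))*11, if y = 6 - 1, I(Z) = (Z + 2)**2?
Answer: 49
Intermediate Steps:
I(Z) = (2 + Z)**2
y = 5
y + I((-5 + 1)*(2 - 1))*11 = 5 + (2 + (-5 + 1)*(2 - 1))**2*11 = 5 + (2 - 4*1)**2*11 = 5 + (2 - 4)**2*11 = 5 + (-2)**2*11 = 5 + 4*11 = 5 + 44 = 49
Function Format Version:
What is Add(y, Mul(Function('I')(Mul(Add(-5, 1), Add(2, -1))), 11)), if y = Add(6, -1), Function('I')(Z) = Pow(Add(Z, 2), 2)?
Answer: 49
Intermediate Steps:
Function('I')(Z) = Pow(Add(2, Z), 2)
y = 5
Add(y, Mul(Function('I')(Mul(Add(-5, 1), Add(2, -1))), 11)) = Add(5, Mul(Pow(Add(2, Mul(Add(-5, 1), Add(2, -1))), 2), 11)) = Add(5, Mul(Pow(Add(2, Mul(-4, 1)), 2), 11)) = Add(5, Mul(Pow(Add(2, -4), 2), 11)) = Add(5, Mul(Pow(-2, 2), 11)) = Add(5, Mul(4, 11)) = Add(5, 44) = 49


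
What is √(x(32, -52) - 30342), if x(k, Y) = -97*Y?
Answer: I*√25298 ≈ 159.05*I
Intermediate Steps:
√(x(32, -52) - 30342) = √(-97*(-52) - 30342) = √(5044 - 30342) = √(-25298) = I*√25298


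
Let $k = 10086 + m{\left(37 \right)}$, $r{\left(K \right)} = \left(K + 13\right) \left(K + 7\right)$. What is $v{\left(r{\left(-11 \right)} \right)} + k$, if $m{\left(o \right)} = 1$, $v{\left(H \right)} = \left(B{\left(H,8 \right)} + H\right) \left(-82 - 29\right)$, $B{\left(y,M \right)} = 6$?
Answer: $10309$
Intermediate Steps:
$r{\left(K \right)} = \left(7 + K\right) \left(13 + K\right)$ ($r{\left(K \right)} = \left(13 + K\right) \left(7 + K\right) = \left(7 + K\right) \left(13 + K\right)$)
$v{\left(H \right)} = -666 - 111 H$ ($v{\left(H \right)} = \left(6 + H\right) \left(-82 - 29\right) = \left(6 + H\right) \left(-111\right) = -666 - 111 H$)
$k = 10087$ ($k = 10086 + 1 = 10087$)
$v{\left(r{\left(-11 \right)} \right)} + k = \left(-666 - 111 \left(91 + \left(-11\right)^{2} + 20 \left(-11\right)\right)\right) + 10087 = \left(-666 - 111 \left(91 + 121 - 220\right)\right) + 10087 = \left(-666 - -888\right) + 10087 = \left(-666 + 888\right) + 10087 = 222 + 10087 = 10309$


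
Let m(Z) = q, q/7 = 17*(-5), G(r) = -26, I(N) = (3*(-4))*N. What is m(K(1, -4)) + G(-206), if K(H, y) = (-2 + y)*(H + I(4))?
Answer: -621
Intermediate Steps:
I(N) = -12*N
K(H, y) = (-48 + H)*(-2 + y) (K(H, y) = (-2 + y)*(H - 12*4) = (-2 + y)*(H - 48) = (-2 + y)*(-48 + H) = (-48 + H)*(-2 + y))
q = -595 (q = 7*(17*(-5)) = 7*(-85) = -595)
m(Z) = -595
m(K(1, -4)) + G(-206) = -595 - 26 = -621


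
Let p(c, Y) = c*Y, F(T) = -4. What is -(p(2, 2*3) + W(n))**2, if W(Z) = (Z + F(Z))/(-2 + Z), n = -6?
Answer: -2809/16 ≈ -175.56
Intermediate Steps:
p(c, Y) = Y*c
W(Z) = (-4 + Z)/(-2 + Z) (W(Z) = (Z - 4)/(-2 + Z) = (-4 + Z)/(-2 + Z))
-(p(2, 2*3) + W(n))**2 = -((2*3)*2 + (-4 - 6)/(-2 - 6))**2 = -(6*2 - 10/(-8))**2 = -(12 - 1/8*(-10))**2 = -(12 + 5/4)**2 = -(53/4)**2 = -1*2809/16 = -2809/16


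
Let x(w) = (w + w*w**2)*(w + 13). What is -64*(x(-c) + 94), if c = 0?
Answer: -6016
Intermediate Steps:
x(w) = (13 + w)*(w + w**3) (x(w) = (w + w**3)*(13 + w) = (13 + w)*(w + w**3))
-64*(x(-c) + 94) = -64*((-1*0)*(13 - 1*0 + (-1*0)**3 + 13*(-1*0)**2) + 94) = -64*(0*(13 + 0 + 0**3 + 13*0**2) + 94) = -64*(0*(13 + 0 + 0 + 13*0) + 94) = -64*(0*(13 + 0 + 0 + 0) + 94) = -64*(0*13 + 94) = -64*(0 + 94) = -64*94 = -6016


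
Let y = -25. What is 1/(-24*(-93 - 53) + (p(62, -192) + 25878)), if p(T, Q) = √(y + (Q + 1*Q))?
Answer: 29382/863302333 - I*√409/863302333 ≈ 3.4034e-5 - 2.3426e-8*I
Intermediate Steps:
p(T, Q) = √(-25 + 2*Q) (p(T, Q) = √(-25 + (Q + 1*Q)) = √(-25 + (Q + Q)) = √(-25 + 2*Q))
1/(-24*(-93 - 53) + (p(62, -192) + 25878)) = 1/(-24*(-93 - 53) + (√(-25 + 2*(-192)) + 25878)) = 1/(-24*(-146) + (√(-25 - 384) + 25878)) = 1/(3504 + (√(-409) + 25878)) = 1/(3504 + (I*√409 + 25878)) = 1/(3504 + (25878 + I*√409)) = 1/(29382 + I*√409)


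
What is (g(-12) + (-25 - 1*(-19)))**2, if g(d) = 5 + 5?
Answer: 16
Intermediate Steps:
g(d) = 10
(g(-12) + (-25 - 1*(-19)))**2 = (10 + (-25 - 1*(-19)))**2 = (10 + (-25 + 19))**2 = (10 - 6)**2 = 4**2 = 16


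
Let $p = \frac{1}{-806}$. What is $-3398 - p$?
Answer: $- \frac{2738787}{806} \approx -3398.0$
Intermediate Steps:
$p = - \frac{1}{806} \approx -0.0012407$
$-3398 - p = -3398 - - \frac{1}{806} = -3398 + \frac{1}{806} = - \frac{2738787}{806}$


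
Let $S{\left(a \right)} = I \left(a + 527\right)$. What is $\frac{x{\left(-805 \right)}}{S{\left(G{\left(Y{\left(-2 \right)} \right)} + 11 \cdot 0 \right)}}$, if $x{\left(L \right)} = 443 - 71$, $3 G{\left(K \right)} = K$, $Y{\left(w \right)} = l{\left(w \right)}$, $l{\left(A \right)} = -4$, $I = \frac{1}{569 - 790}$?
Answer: $- \frac{246636}{1577} \approx -156.4$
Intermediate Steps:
$I = - \frac{1}{221}$ ($I = \frac{1}{-221} = - \frac{1}{221} \approx -0.0045249$)
$Y{\left(w \right)} = -4$
$G{\left(K \right)} = \frac{K}{3}$
$x{\left(L \right)} = 372$
$S{\left(a \right)} = - \frac{31}{13} - \frac{a}{221}$ ($S{\left(a \right)} = - \frac{a + 527}{221} = - \frac{527 + a}{221} = - \frac{31}{13} - \frac{a}{221}$)
$\frac{x{\left(-805 \right)}}{S{\left(G{\left(Y{\left(-2 \right)} \right)} + 11 \cdot 0 \right)}} = \frac{372}{- \frac{31}{13} - \frac{\frac{1}{3} \left(-4\right) + 11 \cdot 0}{221}} = \frac{372}{- \frac{31}{13} - \frac{- \frac{4}{3} + 0}{221}} = \frac{372}{- \frac{31}{13} - - \frac{4}{663}} = \frac{372}{- \frac{31}{13} + \frac{4}{663}} = \frac{372}{- \frac{1577}{663}} = 372 \left(- \frac{663}{1577}\right) = - \frac{246636}{1577}$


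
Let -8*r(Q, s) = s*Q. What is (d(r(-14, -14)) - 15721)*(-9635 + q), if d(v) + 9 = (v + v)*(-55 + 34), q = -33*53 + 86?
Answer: 166091898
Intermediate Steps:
q = -1663 (q = -1749 + 86 = -1663)
r(Q, s) = -Q*s/8 (r(Q, s) = -s*Q/8 = -Q*s/8)
d(v) = -9 - 42*v (d(v) = -9 + (v + v)*(-55 + 34) = -9 + (2*v)*(-21) = -9 - 42*v)
(d(r(-14, -14)) - 15721)*(-9635 + q) = ((-9 - (-21)*(-14)*(-14)/4) - 15721)*(-9635 - 1663) = ((-9 - 42*(-49/2)) - 15721)*(-11298) = ((-9 + 1029) - 15721)*(-11298) = (1020 - 15721)*(-11298) = -14701*(-11298) = 166091898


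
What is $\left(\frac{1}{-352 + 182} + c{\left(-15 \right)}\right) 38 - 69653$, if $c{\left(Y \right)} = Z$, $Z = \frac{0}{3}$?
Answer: $- \frac{5920524}{85} \approx -69653.0$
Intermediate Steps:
$Z = 0$ ($Z = 0 \cdot \frac{1}{3} = 0$)
$c{\left(Y \right)} = 0$
$\left(\frac{1}{-352 + 182} + c{\left(-15 \right)}\right) 38 - 69653 = \left(\frac{1}{-352 + 182} + 0\right) 38 - 69653 = \left(\frac{1}{-170} + 0\right) 38 - 69653 = \left(- \frac{1}{170} + 0\right) 38 - 69653 = \left(- \frac{1}{170}\right) 38 - 69653 = - \frac{19}{85} - 69653 = - \frac{5920524}{85}$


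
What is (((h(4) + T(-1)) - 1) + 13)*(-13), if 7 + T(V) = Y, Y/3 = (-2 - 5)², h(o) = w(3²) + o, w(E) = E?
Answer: -2145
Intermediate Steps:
h(o) = 9 + o (h(o) = 3² + o = 9 + o)
Y = 147 (Y = 3*(-2 - 5)² = 3*(-7)² = 3*49 = 147)
T(V) = 140 (T(V) = -7 + 147 = 140)
(((h(4) + T(-1)) - 1) + 13)*(-13) = ((((9 + 4) + 140) - 1) + 13)*(-13) = (((13 + 140) - 1) + 13)*(-13) = ((153 - 1) + 13)*(-13) = (152 + 13)*(-13) = 165*(-13) = -2145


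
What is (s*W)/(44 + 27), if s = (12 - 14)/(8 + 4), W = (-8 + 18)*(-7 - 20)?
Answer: 45/71 ≈ 0.63380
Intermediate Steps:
W = -270 (W = 10*(-27) = -270)
s = -⅙ (s = -2/12 = -2*1/12 = -⅙ ≈ -0.16667)
(s*W)/(44 + 27) = (-⅙*(-270))/(44 + 27) = 45/71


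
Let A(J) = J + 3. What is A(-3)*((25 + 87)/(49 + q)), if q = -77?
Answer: 0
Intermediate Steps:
A(J) = 3 + J
A(-3)*((25 + 87)/(49 + q)) = (3 - 3)*((25 + 87)/(49 - 77)) = 0*(112/(-28)) = 0*(112*(-1/28)) = 0*(-4) = 0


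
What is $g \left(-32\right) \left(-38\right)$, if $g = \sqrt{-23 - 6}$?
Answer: $1216 i \sqrt{29} \approx 6548.4 i$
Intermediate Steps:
$g = i \sqrt{29}$ ($g = \sqrt{-29} = i \sqrt{29} \approx 5.3852 i$)
$g \left(-32\right) \left(-38\right) = i \sqrt{29} \left(-32\right) \left(-38\right) = - 32 i \sqrt{29} \left(-38\right) = 1216 i \sqrt{29}$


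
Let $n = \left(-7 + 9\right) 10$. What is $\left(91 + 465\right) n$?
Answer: $11120$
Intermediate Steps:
$n = 20$ ($n = 2 \cdot 10 = 20$)
$\left(91 + 465\right) n = \left(91 + 465\right) 20 = 556 \cdot 20 = 11120$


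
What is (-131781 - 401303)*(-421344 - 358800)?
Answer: 415882284096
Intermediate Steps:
(-131781 - 401303)*(-421344 - 358800) = -533084*(-780144) = 415882284096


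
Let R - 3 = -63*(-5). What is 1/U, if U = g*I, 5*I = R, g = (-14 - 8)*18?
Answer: -5/125928 ≈ -3.9705e-5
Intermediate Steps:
g = -396 (g = -22*18 = -396)
R = 318 (R = 3 - 63*(-5) = 3 + 315 = 318)
I = 318/5 (I = (⅕)*318 = 318/5 ≈ 63.600)
U = -125928/5 (U = -396*318/5 = -125928/5 ≈ -25186.)
1/U = 1/(-125928/5) = -5/125928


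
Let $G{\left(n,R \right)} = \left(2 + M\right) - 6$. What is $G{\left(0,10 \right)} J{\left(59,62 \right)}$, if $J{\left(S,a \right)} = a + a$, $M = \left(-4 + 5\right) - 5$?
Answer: $-992$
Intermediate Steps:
$M = -4$ ($M = 1 - 5 = -4$)
$G{\left(n,R \right)} = -8$ ($G{\left(n,R \right)} = \left(2 - 4\right) - 6 = -2 - 6 = -8$)
$J{\left(S,a \right)} = 2 a$
$G{\left(0,10 \right)} J{\left(59,62 \right)} = - 8 \cdot 2 \cdot 62 = \left(-8\right) 124 = -992$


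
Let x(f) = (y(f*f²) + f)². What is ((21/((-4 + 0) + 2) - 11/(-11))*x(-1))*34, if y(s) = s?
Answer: -1292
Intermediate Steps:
x(f) = (f + f³)² (x(f) = (f*f² + f)² = (f³ + f)² = (f + f³)²)
((21/((-4 + 0) + 2) - 11/(-11))*x(-1))*34 = ((21/((-4 + 0) + 2) - 11/(-11))*((-1)²*(1 + (-1)²)²))*34 = ((21/(-4 + 2) - 11*(-1/11))*(1*(1 + 1)²))*34 = ((21/(-2) + 1)*(1*2²))*34 = ((21*(-½) + 1)*(1*4))*34 = ((-21/2 + 1)*4)*34 = -19/2*4*34 = -38*34 = -1292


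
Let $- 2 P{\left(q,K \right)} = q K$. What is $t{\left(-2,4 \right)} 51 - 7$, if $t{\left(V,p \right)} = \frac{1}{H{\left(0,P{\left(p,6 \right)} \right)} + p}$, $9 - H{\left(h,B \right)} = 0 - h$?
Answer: $- \frac{40}{13} \approx -3.0769$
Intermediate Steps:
$P{\left(q,K \right)} = - \frac{K q}{2}$ ($P{\left(q,K \right)} = - \frac{q K}{2} = - \frac{K q}{2}$)
$H{\left(h,B \right)} = 9 + h$ ($H{\left(h,B \right)} = 9 - \left(0 - h\right) = 9 - - h = 9 + h$)
$t{\left(V,p \right)} = \frac{1}{9 + p}$ ($t{\left(V,p \right)} = \frac{1}{\left(9 + 0\right) + p} = \frac{1}{9 + p}$)
$t{\left(-2,4 \right)} 51 - 7 = \frac{1}{9 + 4} \cdot 51 - 7 = \frac{1}{13} \cdot 51 - 7 = \frac{51}{13} - 7 = - \frac{40}{13}$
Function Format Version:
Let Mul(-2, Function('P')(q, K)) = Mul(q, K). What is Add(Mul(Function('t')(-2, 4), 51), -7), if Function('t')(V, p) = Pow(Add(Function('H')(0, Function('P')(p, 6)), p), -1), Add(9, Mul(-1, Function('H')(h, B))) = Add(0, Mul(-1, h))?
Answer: Rational(-40, 13) ≈ -3.0769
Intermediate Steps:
Function('P')(q, K) = Mul(Rational(-1, 2), K, q) (Function('P')(q, K) = Mul(Rational(-1, 2), Mul(q, K)) = Mul(Rational(-1, 2), Mul(K, q)) = Mul(Rational(-1, 2), K, q))
Function('H')(h, B) = Add(9, h) (Function('H')(h, B) = Add(9, Mul(-1, Add(0, Mul(-1, h)))) = Add(9, Mul(-1, Mul(-1, h))) = Add(9, h))
Function('t')(V, p) = Pow(Add(9, p), -1) (Function('t')(V, p) = Pow(Add(Add(9, 0), p), -1) = Pow(Add(9, p), -1))
Add(Mul(Function('t')(-2, 4), 51), -7) = Add(Mul(Pow(Add(9, 4), -1), 51), -7) = Add(Mul(Pow(13, -1), 51), -7) = Add(Mul(Rational(1, 13), 51), -7) = Add(Rational(51, 13), -7) = Rational(-40, 13)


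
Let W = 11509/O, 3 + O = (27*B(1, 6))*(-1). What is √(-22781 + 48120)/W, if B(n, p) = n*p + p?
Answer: -327*√25339/11509 ≈ -4.5228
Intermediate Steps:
B(n, p) = p + n*p
O = -327 (O = -3 + (27*(6*(1 + 1)))*(-1) = -3 + (27*(6*2))*(-1) = -3 + (27*12)*(-1) = -3 + 324*(-1) = -3 - 324 = -327)
W = -11509/327 (W = 11509/(-327) = 11509*(-1/327) = -11509/327 ≈ -35.196)
√(-22781 + 48120)/W = √(-22781 + 48120)/(-11509/327) = √25339*(-327/11509) = -327*√25339/11509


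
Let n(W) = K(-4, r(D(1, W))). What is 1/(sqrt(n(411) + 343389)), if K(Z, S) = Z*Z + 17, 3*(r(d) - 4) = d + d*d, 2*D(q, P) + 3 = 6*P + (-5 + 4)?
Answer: sqrt(38158)/114474 ≈ 0.0017064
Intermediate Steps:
D(q, P) = -2 + 3*P (D(q, P) = -3/2 + (6*P + (-5 + 4))/2 = -3/2 + (6*P - 1)/2 = -3/2 + (-1 + 6*P)/2 = -3/2 + (-1/2 + 3*P) = -2 + 3*P)
r(d) = 4 + d/3 + d**2/3 (r(d) = 4 + (d + d*d)/3 = 4 + (d + d**2)/3 = 4 + (d/3 + d**2/3) = 4 + d/3 + d**2/3)
K(Z, S) = 17 + Z**2 (K(Z, S) = Z**2 + 17 = 17 + Z**2)
n(W) = 33 (n(W) = 17 + (-4)**2 = 17 + 16 = 33)
1/(sqrt(n(411) + 343389)) = 1/(sqrt(33 + 343389)) = 1/(sqrt(343422)) = 1/(3*sqrt(38158)) = sqrt(38158)/114474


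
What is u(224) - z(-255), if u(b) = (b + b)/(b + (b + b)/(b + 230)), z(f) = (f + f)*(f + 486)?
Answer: 13430567/114 ≈ 1.1781e+5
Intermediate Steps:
z(f) = 2*f*(486 + f) (z(f) = (2*f)*(486 + f) = 2*f*(486 + f))
u(b) = 2*b/(b + 2*b/(230 + b)) (u(b) = (2*b)/(b + (2*b)/(230 + b)) = (2*b)/(b + 2*b/(230 + b)) = 2*b/(b + 2*b/(230 + b)))
u(224) - z(-255) = 2*(230 + 224)/(232 + 224) - 2*(-255)*(486 - 255) = 2*454/456 - 2*(-255)*231 = 2*(1/456)*454 - 1*(-117810) = 227/114 + 117810 = 13430567/114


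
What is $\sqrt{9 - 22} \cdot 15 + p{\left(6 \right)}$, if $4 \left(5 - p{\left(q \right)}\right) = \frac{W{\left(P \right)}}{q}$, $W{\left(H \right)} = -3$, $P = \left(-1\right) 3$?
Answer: $\frac{41}{8} + 15 i \sqrt{13} \approx 5.125 + 54.083 i$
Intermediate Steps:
$P = -3$
$p{\left(q \right)} = 5 + \frac{3}{4 q}$ ($p{\left(q \right)} = 5 - \frac{\left(-3\right) \frac{1}{q}}{4} = 5 + \frac{3}{4 q}$)
$\sqrt{9 - 22} \cdot 15 + p{\left(6 \right)} = \sqrt{9 - 22} \cdot 15 + \left(5 + \frac{3}{4 \cdot 6}\right) = \sqrt{-13} \cdot 15 + \left(5 + \frac{3}{4} \cdot \frac{1}{6}\right) = i \sqrt{13} \cdot 15 + \left(5 + \frac{1}{8}\right) = 15 i \sqrt{13} + \frac{41}{8} = \frac{41}{8} + 15 i \sqrt{13}$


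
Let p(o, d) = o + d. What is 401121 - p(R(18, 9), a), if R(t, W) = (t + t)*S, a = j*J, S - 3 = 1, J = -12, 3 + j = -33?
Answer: 400545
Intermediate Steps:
j = -36 (j = -3 - 33 = -36)
S = 4 (S = 3 + 1 = 4)
a = 432 (a = -36*(-12) = 432)
R(t, W) = 8*t (R(t, W) = (t + t)*4 = (2*t)*4 = 8*t)
p(o, d) = d + o
401121 - p(R(18, 9), a) = 401121 - (432 + 8*18) = 401121 - (432 + 144) = 401121 - 1*576 = 401121 - 576 = 400545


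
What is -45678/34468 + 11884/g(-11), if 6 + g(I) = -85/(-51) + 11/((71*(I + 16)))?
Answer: -109113039969/39483094 ≈ -2763.5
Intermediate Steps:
g(I) = -13/3 + 11/(1136 + 71*I) (g(I) = -6 + (-85/(-51) + 11/((71*(I + 16)))) = -6 + (-85*(-1/51) + 11/((71*(16 + I)))) = -6 + (5/3 + 11/(1136 + 71*I)) = -13/3 + 11/(1136 + 71*I))
-45678/34468 + 11884/g(-11) = -45678/34468 + 11884/(((-14735 - 923*(-11))/(213*(16 - 11)))) = -45678*1/34468 + 11884/(((1/213)*(-14735 + 10153)/5)) = -22839/17234 + 11884/(((1/213)*(⅕)*(-4582))) = -22839/17234 + 11884/(-4582/1065) = -22839/17234 + 11884*(-1065/4582) = -22839/17234 - 6328230/2291 = -109113039969/39483094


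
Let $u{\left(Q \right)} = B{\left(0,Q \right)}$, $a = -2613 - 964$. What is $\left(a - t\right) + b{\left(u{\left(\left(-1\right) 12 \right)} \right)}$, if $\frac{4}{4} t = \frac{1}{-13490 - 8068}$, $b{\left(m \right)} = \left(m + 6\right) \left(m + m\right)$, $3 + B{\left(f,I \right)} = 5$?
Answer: $- \frac{76423109}{21558} \approx -3545.0$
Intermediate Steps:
$a = -3577$ ($a = -2613 - 964 = -3577$)
$B{\left(f,I \right)} = 2$ ($B{\left(f,I \right)} = -3 + 5 = 2$)
$u{\left(Q \right)} = 2$
$b{\left(m \right)} = 2 m \left(6 + m\right)$ ($b{\left(m \right)} = \left(6 + m\right) 2 m = 2 m \left(6 + m\right)$)
$t = - \frac{1}{21558}$ ($t = \frac{1}{-13490 - 8068} = \frac{1}{-21558} = - \frac{1}{21558} \approx -4.6386 \cdot 10^{-5}$)
$\left(a - t\right) + b{\left(u{\left(\left(-1\right) 12 \right)} \right)} = \left(-3577 - - \frac{1}{21558}\right) + 2 \cdot 2 \left(6 + 2\right) = \left(-3577 + \frac{1}{21558}\right) + 2 \cdot 2 \cdot 8 = - \frac{77112965}{21558} + 32 = - \frac{76423109}{21558}$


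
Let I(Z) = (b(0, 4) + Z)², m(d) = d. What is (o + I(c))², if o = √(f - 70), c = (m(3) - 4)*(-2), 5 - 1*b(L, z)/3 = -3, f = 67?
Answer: (676 + I*√3)² ≈ 4.5697e+5 + 2342.0*I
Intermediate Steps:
b(L, z) = 24 (b(L, z) = 15 - 3*(-3) = 15 + 9 = 24)
c = 2 (c = (3 - 4)*(-2) = -1*(-2) = 2)
o = I*√3 (o = √(67 - 70) = √(-3) = I*√3 ≈ 1.732*I)
I(Z) = (24 + Z)²
(o + I(c))² = (I*√3 + (24 + 2)²)² = (I*√3 + 26²)² = (I*√3 + 676)² = (676 + I*√3)²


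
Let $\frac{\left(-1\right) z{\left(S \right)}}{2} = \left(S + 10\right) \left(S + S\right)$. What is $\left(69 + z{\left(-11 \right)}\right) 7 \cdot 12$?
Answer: $2100$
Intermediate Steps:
$z{\left(S \right)} = - 4 S \left(10 + S\right)$ ($z{\left(S \right)} = - 2 \left(S + 10\right) \left(S + S\right) = - 2 \left(10 + S\right) 2 S = - 2 \cdot 2 S \left(10 + S\right) = - 4 S \left(10 + S\right)$)
$\left(69 + z{\left(-11 \right)}\right) 7 \cdot 12 = \left(69 - - 44 \left(10 - 11\right)\right) 7 \cdot 12 = \left(69 - \left(-44\right) \left(-1\right)\right) 84 = \left(69 - 44\right) 84 = 25 \cdot 84 = 2100$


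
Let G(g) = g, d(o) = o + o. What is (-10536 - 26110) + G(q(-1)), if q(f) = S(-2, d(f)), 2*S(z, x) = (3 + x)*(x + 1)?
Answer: -73293/2 ≈ -36647.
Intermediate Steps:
d(o) = 2*o
S(z, x) = (1 + x)*(3 + x)/2 (S(z, x) = ((3 + x)*(x + 1))/2 = ((3 + x)*(1 + x))/2 = ((1 + x)*(3 + x))/2 = (1 + x)*(3 + x)/2)
q(f) = 3/2 + 2*f² + 4*f (q(f) = 3/2 + (2*f)²/2 + 2*(2*f) = 3/2 + (4*f²)/2 + 4*f = 3/2 + 2*f² + 4*f)
(-10536 - 26110) + G(q(-1)) = (-10536 - 26110) + (3/2 + 2*(-1)² + 4*(-1)) = -36646 + (3/2 + 2*1 - 4) = -36646 + (3/2 + 2 - 4) = -36646 - ½ = -73293/2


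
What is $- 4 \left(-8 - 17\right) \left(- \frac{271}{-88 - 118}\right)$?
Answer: $\frac{13550}{103} \approx 131.55$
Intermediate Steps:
$- 4 \left(-8 - 17\right) \left(- \frac{271}{-88 - 118}\right) = \left(-4\right) \left(-25\right) \left(- \frac{271}{-88 - 118}\right) = 100 \left(- \frac{271}{-206}\right) = 100 \left(\left(-271\right) \left(- \frac{1}{206}\right)\right) = 100 \cdot \frac{271}{206} = \frac{13550}{103}$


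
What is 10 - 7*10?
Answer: -60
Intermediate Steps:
10 - 7*10 = 10 - 70 = -60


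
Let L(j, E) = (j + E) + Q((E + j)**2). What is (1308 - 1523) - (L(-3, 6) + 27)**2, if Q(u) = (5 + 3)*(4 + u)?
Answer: -18171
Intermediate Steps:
Q(u) = 32 + 8*u (Q(u) = 8*(4 + u) = 32 + 8*u)
L(j, E) = 32 + E + j + 8*(E + j)**2 (L(j, E) = (j + E) + (32 + 8*(E + j)**2) = (E + j) + (32 + 8*(E + j)**2) = 32 + E + j + 8*(E + j)**2)
(1308 - 1523) - (L(-3, 6) + 27)**2 = (1308 - 1523) - ((32 + 6 - 3 + 8*(6 - 3)**2) + 27)**2 = -215 - ((32 + 6 - 3 + 8*3**2) + 27)**2 = -215 - ((32 + 6 - 3 + 8*9) + 27)**2 = -215 - ((32 + 6 - 3 + 72) + 27)**2 = -215 - (107 + 27)**2 = -215 - 1*134**2 = -215 - 1*17956 = -215 - 17956 = -18171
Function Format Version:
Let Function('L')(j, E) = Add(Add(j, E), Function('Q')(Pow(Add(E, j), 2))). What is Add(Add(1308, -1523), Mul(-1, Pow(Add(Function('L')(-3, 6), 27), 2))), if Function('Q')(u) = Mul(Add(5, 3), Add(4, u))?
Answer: -18171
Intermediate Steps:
Function('Q')(u) = Add(32, Mul(8, u)) (Function('Q')(u) = Mul(8, Add(4, u)) = Add(32, Mul(8, u)))
Function('L')(j, E) = Add(32, E, j, Mul(8, Pow(Add(E, j), 2))) (Function('L')(j, E) = Add(Add(j, E), Add(32, Mul(8, Pow(Add(E, j), 2)))) = Add(Add(E, j), Add(32, Mul(8, Pow(Add(E, j), 2)))) = Add(32, E, j, Mul(8, Pow(Add(E, j), 2))))
Add(Add(1308, -1523), Mul(-1, Pow(Add(Function('L')(-3, 6), 27), 2))) = Add(Add(1308, -1523), Mul(-1, Pow(Add(Add(32, 6, -3, Mul(8, Pow(Add(6, -3), 2))), 27), 2))) = Add(-215, Mul(-1, Pow(Add(Add(32, 6, -3, Mul(8, Pow(3, 2))), 27), 2))) = Add(-215, Mul(-1, Pow(Add(Add(32, 6, -3, Mul(8, 9)), 27), 2))) = Add(-215, Mul(-1, Pow(Add(Add(32, 6, -3, 72), 27), 2))) = Add(-215, Mul(-1, Pow(Add(107, 27), 2))) = Add(-215, Mul(-1, Pow(134, 2))) = Add(-215, Mul(-1, 17956)) = Add(-215, -17956) = -18171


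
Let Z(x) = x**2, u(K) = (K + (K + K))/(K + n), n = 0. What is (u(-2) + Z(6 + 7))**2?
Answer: 29584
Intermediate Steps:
u(K) = 3 (u(K) = (K + (K + K))/(K + 0) = (K + 2*K)/K = (3*K)/K = 3)
(u(-2) + Z(6 + 7))**2 = (3 + (6 + 7)**2)**2 = (3 + 13**2)**2 = (3 + 169)**2 = 172**2 = 29584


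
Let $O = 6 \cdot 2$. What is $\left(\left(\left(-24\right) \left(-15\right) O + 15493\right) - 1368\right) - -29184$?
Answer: $47629$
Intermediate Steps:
$O = 12$
$\left(\left(\left(-24\right) \left(-15\right) O + 15493\right) - 1368\right) - -29184 = \left(\left(\left(-24\right) \left(-15\right) 12 + 15493\right) - 1368\right) - -29184 = \left(\left(360 \cdot 12 + 15493\right) - 1368\right) + 29184 = \left(\left(4320 + 15493\right) - 1368\right) + 29184 = \left(19813 - 1368\right) + 29184 = 18445 + 29184 = 47629$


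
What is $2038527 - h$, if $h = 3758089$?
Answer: $-1719562$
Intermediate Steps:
$2038527 - h = 2038527 - 3758089 = -1719562$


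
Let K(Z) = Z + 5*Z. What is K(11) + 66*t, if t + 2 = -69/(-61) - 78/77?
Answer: -24852/427 ≈ -58.201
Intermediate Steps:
t = -8839/4697 (t = -2 + (-69/(-61) - 78/77) = -2 + (-69*(-1/61) - 78*1/77) = -2 + (69/61 - 78/77) = -2 + 555/4697 = -8839/4697 ≈ -1.8818)
K(Z) = 6*Z
K(11) + 66*t = 6*11 + 66*(-8839/4697) = 66 - 53034/427 = -24852/427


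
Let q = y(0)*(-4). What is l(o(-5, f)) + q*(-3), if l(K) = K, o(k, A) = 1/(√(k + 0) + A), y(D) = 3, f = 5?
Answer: 217/6 - I*√5/30 ≈ 36.167 - 0.074536*I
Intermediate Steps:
o(k, A) = 1/(A + √k) (o(k, A) = 1/(√k + A) = 1/(A + √k))
q = -12 (q = 3*(-4) = -12)
l(o(-5, f)) + q*(-3) = 1/(5 + √(-5)) - 12*(-3) = 1/(5 + I*√5) + 36 = 36 + 1/(5 + I*√5)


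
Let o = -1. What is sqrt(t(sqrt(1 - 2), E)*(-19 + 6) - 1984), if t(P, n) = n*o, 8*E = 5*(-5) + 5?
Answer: I*sqrt(8066)/2 ≈ 44.905*I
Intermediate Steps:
E = -5/2 (E = (5*(-5) + 5)/8 = (-25 + 5)/8 = (1/8)*(-20) = -5/2 ≈ -2.5000)
t(P, n) = -n (t(P, n) = n*(-1) = -n)
sqrt(t(sqrt(1 - 2), E)*(-19 + 6) - 1984) = sqrt((-1*(-5/2))*(-19 + 6) - 1984) = sqrt((5/2)*(-13) - 1984) = sqrt(-65/2 - 1984) = sqrt(-4033/2) = I*sqrt(8066)/2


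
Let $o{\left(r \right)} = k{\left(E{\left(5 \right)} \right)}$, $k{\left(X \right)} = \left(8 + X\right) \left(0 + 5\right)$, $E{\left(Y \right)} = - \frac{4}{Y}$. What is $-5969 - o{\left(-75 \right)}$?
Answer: $-6005$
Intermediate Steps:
$k{\left(X \right)} = 40 + 5 X$ ($k{\left(X \right)} = \left(8 + X\right) 5 = 40 + 5 X$)
$o{\left(r \right)} = 36$ ($o{\left(r \right)} = 40 + 5 \left(- \frac{4}{5}\right) = 40 - 4 = 36$)
$-5969 - o{\left(-75 \right)} = -5969 - 36 = -6005$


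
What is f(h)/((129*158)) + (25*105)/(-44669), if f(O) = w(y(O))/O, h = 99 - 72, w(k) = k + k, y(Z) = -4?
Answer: -722465801/12290988033 ≈ -0.058780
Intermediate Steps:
w(k) = 2*k
h = 27
f(O) = -8/O (f(O) = (2*(-4))/O = -8/O)
f(h)/((129*158)) + (25*105)/(-44669) = (-8/27)/((129*158)) + (25*105)/(-44669) = -8*1/27/20382 + 2625*(-1/44669) = -8/27*1/20382 - 2625/44669 = -4/275157 - 2625/44669 = -722465801/12290988033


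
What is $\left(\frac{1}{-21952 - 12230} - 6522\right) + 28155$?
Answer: $\frac{739459205}{34182} \approx 21633.0$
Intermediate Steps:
$\left(\frac{1}{-21952 - 12230} - 6522\right) + 28155 = \left(\frac{1}{-34182} - 6522\right) + 28155 = \left(- \frac{1}{34182} - 6522\right) + 28155 = - \frac{222935005}{34182} + 28155 = \frac{739459205}{34182}$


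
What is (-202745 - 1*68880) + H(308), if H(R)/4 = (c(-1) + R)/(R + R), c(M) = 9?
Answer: -41829933/154 ≈ -2.7162e+5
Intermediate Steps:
H(R) = 2*(9 + R)/R (H(R) = 4*((9 + R)/(R + R)) = 4*((9 + R)/((2*R))) = 4*((9 + R)*(1/(2*R))) = 4*((9 + R)/(2*R)) = 2*(9 + R)/R)
(-202745 - 1*68880) + H(308) = (-202745 - 1*68880) + (2 + 18/308) = (-202745 - 68880) + (2 + 18*(1/308)) = -271625 + (2 + 9/154) = -271625 + 317/154 = -41829933/154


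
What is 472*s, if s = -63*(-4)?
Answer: 118944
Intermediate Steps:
s = 252
472*s = 472*252 = 118944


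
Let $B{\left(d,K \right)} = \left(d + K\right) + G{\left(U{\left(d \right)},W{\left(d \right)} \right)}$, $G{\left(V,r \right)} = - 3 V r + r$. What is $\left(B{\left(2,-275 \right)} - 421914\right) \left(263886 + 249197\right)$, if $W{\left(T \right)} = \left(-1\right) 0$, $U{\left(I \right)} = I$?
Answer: $-216616972521$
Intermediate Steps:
$W{\left(T \right)} = 0$
$G{\left(V,r \right)} = r - 3 V r$ ($G{\left(V,r \right)} = - 3 V r + r = r - 3 V r$)
$B{\left(d,K \right)} = K + d$ ($B{\left(d,K \right)} = \left(d + K\right) + 0 \left(1 - 3 d\right) = \left(K + d\right) + 0 = K + d$)
$\left(B{\left(2,-275 \right)} - 421914\right) \left(263886 + 249197\right) = \left(\left(-275 + 2\right) - 421914\right) \left(263886 + 249197\right) = \left(-273 - 421914\right) 513083 = \left(-422187\right) 513083 = -216616972521$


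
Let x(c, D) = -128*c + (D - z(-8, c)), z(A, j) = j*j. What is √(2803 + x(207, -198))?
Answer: 2*I*√16685 ≈ 258.34*I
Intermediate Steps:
z(A, j) = j²
x(c, D) = D - c² - 128*c (x(c, D) = -128*c + (D - c²) = D - c² - 128*c)
√(2803 + x(207, -198)) = √(2803 + (-198 - 1*207² - 128*207)) = √(2803 + (-198 - 1*42849 - 26496)) = √(2803 + (-198 - 42849 - 26496)) = √(2803 - 69543) = √(-66740) = 2*I*√16685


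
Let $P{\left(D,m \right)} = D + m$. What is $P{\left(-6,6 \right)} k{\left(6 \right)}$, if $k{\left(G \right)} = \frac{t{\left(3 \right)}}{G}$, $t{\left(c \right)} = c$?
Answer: $0$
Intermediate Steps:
$k{\left(G \right)} = \frac{3}{G}$
$P{\left(-6,6 \right)} k{\left(6 \right)} = \left(-6 + 6\right) \frac{3}{6} = 0 \cdot 3 \cdot \frac{1}{6} = 0 \cdot \frac{1}{2} = 0$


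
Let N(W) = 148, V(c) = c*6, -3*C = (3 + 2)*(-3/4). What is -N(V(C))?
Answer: -148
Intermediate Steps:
C = 5/4 (C = -(3 + 2)*(-3/4)/3 = -5*(-3*¼)/3 = -5*(-3)/(3*4) = -⅓*(-15/4) = 5/4 ≈ 1.2500)
V(c) = 6*c
-N(V(C)) = -1*148 = -148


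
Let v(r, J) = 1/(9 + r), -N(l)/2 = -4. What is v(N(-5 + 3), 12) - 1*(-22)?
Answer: 375/17 ≈ 22.059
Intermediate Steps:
N(l) = 8 (N(l) = -2*(-4) = 8)
v(N(-5 + 3), 12) - 1*(-22) = 1/(9 + 8) - 1*(-22) = 1/17 + 22 = 375/17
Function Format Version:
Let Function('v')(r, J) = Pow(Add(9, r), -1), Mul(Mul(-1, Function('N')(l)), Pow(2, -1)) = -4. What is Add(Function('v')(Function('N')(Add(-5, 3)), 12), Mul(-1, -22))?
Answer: Rational(375, 17) ≈ 22.059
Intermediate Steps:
Function('N')(l) = 8 (Function('N')(l) = Mul(-2, -4) = 8)
Add(Function('v')(Function('N')(Add(-5, 3)), 12), Mul(-1, -22)) = Add(Pow(Add(9, 8), -1), Mul(-1, -22)) = Add(Pow(17, -1), 22) = Add(Rational(1, 17), 22) = Rational(375, 17)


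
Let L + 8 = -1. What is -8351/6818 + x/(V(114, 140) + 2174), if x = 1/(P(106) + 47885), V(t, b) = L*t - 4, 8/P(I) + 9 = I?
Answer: -3169629060549/2587777662184 ≈ -1.2248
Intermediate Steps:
P(I) = 8/(-9 + I)
L = -9 (L = -8 - 1 = -9)
V(t, b) = -4 - 9*t (V(t, b) = -9*t - 4 = -4 - 9*t)
x = 97/4644853 (x = 1/(8/(-9 + 106) + 47885) = 1/(8/97 + 47885) = 1/(4644853/97) = 97/4644853 ≈ 2.0883e-5)
-8351/6818 + x/(V(114, 140) + 2174) = -8351/6818 + 97/(4644853*((-4 - 9*114) + 2174)) = -8351*1/6818 + 97/(4644853*((-4 - 1026) + 2174)) = -1193/974 + 97/(4644853*(-1030 + 2174)) = -1193/974 + (97/4644853)/1144 = -1193/974 + (97/4644853)*(1/1144) = -1193/974 + 97/5313711832 = -3169629060549/2587777662184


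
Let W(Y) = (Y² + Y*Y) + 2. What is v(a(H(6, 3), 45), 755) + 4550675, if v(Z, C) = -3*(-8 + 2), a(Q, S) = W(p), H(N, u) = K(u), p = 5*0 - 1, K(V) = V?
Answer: 4550693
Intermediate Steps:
p = -1 (p = 0 - 1 = -1)
H(N, u) = u
W(Y) = 2 + 2*Y² (W(Y) = (Y² + Y²) + 2 = 2*Y² + 2 = 2 + 2*Y²)
a(Q, S) = 4 (a(Q, S) = 2 + 2*(-1)² = 2 + 2*1 = 2 + 2 = 4)
v(Z, C) = 18 (v(Z, C) = -3*(-6) = 18)
v(a(H(6, 3), 45), 755) + 4550675 = 18 + 4550675 = 4550693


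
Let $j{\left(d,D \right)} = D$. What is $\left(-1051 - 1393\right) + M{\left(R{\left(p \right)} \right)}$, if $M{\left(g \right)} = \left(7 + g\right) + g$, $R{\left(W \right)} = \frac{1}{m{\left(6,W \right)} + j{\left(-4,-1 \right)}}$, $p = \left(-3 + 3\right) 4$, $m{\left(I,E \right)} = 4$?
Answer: $- \frac{7309}{3} \approx -2436.3$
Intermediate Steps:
$p = 0$ ($p = 0 \cdot 4 = 0$)
$R{\left(W \right)} = \frac{1}{3}$ ($R{\left(W \right)} = \frac{1}{4 - 1} = \frac{1}{3}$)
$M{\left(g \right)} = 7 + 2 g$
$\left(-1051 - 1393\right) + M{\left(R{\left(p \right)} \right)} = \left(-1051 - 1393\right) + \left(7 + 2 \cdot \frac{1}{3}\right) = \left(-1051 - 1393\right) + \left(7 + \frac{2}{3}\right) = -2444 + \frac{23}{3} = - \frac{7309}{3}$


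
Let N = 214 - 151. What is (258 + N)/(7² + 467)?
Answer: 107/172 ≈ 0.62209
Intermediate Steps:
N = 63
(258 + N)/(7² + 467) = (258 + 63)/(7² + 467) = 321/(49 + 467) = 321/516 = 321*(1/516) = 107/172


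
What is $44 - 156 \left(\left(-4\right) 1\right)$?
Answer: $668$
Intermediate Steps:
$44 - 156 \left(\left(-4\right) 1\right) = 44 - -624 = 44 + 624 = 668$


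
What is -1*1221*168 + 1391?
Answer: -203737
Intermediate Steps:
-1*1221*168 + 1391 = -1221*168 + 1391 = -205128 + 1391 = -203737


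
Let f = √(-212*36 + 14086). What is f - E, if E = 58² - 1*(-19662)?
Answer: -23026 + √6454 ≈ -22946.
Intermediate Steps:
E = 23026 (E = 3364 + 19662 = 23026)
f = √6454 (f = √(-7632 + 14086) = √6454 ≈ 80.337)
f - E = √6454 - 1*23026 = √6454 - 23026 = -23026 + √6454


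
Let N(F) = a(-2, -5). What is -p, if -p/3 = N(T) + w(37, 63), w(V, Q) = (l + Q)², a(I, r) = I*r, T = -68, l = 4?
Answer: 13497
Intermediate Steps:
N(F) = 10 (N(F) = -2*(-5) = 10)
w(V, Q) = (4 + Q)²
p = -13497 (p = -3*(10 + (4 + 63)²) = -3*(10 + 67²) = -3*(10 + 4489) = -3*4499 = -13497)
-p = -1*(-13497) = 13497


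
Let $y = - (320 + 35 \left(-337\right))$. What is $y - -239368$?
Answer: $250843$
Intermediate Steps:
$y = 11475$ ($y = - (320 - 11795) = \left(-1\right) \left(-11475\right) = 11475$)
$y - -239368 = 11475 - -239368 = 11475 + 239368 = 250843$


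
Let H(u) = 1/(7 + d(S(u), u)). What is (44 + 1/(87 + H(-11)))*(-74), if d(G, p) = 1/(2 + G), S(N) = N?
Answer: -17596756/5403 ≈ -3256.8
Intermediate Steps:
H(u) = 1/(7 + 1/(2 + u))
(44 + 1/(87 + H(-11)))*(-74) = (44 + 1/(87 + (2 - 11)/(15 + 7*(-11))))*(-74) = (44 + 1/(87 - 9/(15 - 77)))*(-74) = (44 + 1/(87 - 9/(-62)))*(-74) = (44 + 1/(87 - 1/62*(-9)))*(-74) = (44 + 1/(87 + 9/62))*(-74) = (44 + 1/(5403/62))*(-74) = (44 + 62/5403)*(-74) = (237794/5403)*(-74) = -17596756/5403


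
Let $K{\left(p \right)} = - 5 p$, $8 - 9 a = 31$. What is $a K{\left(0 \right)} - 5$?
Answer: $-5$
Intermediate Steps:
$a = - \frac{23}{9}$ ($a = \frac{8}{9} - \frac{31}{9} = - \frac{23}{9} \approx -2.5556$)
$a K{\left(0 \right)} - 5 = - \frac{23 \left(\left(-5\right) 0\right)}{9} - 5 = \left(- \frac{23}{9}\right) 0 - 5 = 0 - 5 = -5$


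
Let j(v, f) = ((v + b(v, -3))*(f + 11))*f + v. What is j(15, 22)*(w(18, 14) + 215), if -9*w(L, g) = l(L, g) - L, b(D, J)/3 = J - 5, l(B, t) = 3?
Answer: -1412450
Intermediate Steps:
b(D, J) = -15 + 3*J (b(D, J) = 3*(J - 5) = 3*(-5 + J) = -15 + 3*J)
w(L, g) = -⅓ + L/9 (w(L, g) = -(3 - L)/9 = -⅓ + L/9)
j(v, f) = v + f*(-24 + v)*(11 + f) (j(v, f) = ((v + (-15 + 3*(-3)))*(f + 11))*f + v = ((v + (-15 - 9))*(11 + f))*f + v = ((v - 24)*(11 + f))*f + v = ((-24 + v)*(11 + f))*f + v = f*(-24 + v)*(11 + f) + v = v + f*(-24 + v)*(11 + f))
j(15, 22)*(w(18, 14) + 215) = (15 - 264*22 - 24*22² + 15*22² + 11*22*15)*((-⅓ + (⅑)*18) + 215) = (15 - 5808 - 24*484 + 15*484 + 3630)*((-⅓ + 2) + 215) = (15 - 5808 - 11616 + 7260 + 3630)*(5/3 + 215) = -6519*650/3 = -1412450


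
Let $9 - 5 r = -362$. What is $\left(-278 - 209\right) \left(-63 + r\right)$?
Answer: $- \frac{27272}{5} \approx -5454.4$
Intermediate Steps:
$r = \frac{371}{5}$ ($r = \frac{9}{5} - - \frac{362}{5} = \frac{9}{5} + \frac{362}{5} = \frac{371}{5} \approx 74.2$)
$\left(-278 - 209\right) \left(-63 + r\right) = \left(-278 - 209\right) \left(-63 + \frac{371}{5}\right) = \left(-487\right) \frac{56}{5} = - \frac{27272}{5}$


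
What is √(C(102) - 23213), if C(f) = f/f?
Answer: 2*I*√5803 ≈ 152.35*I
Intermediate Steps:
C(f) = 1
√(C(102) - 23213) = √(1 - 23213) = √(-23212) = 2*I*√5803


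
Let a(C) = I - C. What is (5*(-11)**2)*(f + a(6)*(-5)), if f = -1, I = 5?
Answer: 2420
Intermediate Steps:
a(C) = 5 - C
(5*(-11)**2)*(f + a(6)*(-5)) = (5*(-11)**2)*(-1 + (5 - 1*6)*(-5)) = (5*121)*(-1 + (5 - 6)*(-5)) = 605*(-1 - 1*(-5)) = 605*(-1 + 5) = 605*4 = 2420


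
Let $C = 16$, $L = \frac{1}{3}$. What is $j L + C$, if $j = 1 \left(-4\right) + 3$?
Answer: $\frac{47}{3} \approx 15.667$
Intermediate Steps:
$L = \frac{1}{3} \approx 0.33333$
$j = -1$ ($j = -4 + 3 = -1$)
$j L + C = \left(-1\right) \frac{1}{3} + 16 = - \frac{1}{3} + 16 = \frac{47}{3}$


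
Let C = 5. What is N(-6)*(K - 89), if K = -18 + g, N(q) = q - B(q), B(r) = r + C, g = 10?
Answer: 485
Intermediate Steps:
B(r) = 5 + r (B(r) = r + 5 = 5 + r)
N(q) = -5 (N(q) = q - (5 + q) = q + (-5 - q) = -5)
K = -8 (K = -18 + 10 = -8)
N(-6)*(K - 89) = -5*(-8 - 89) = -5*(-97) = 485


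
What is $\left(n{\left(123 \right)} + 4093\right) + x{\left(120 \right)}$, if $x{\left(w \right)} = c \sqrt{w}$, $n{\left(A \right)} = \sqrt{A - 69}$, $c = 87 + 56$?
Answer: $4093 + 3 \sqrt{6} + 286 \sqrt{30} \approx 5666.8$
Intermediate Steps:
$c = 143$
$n{\left(A \right)} = \sqrt{-69 + A}$
$x{\left(w \right)} = 143 \sqrt{w}$
$\left(n{\left(123 \right)} + 4093\right) + x{\left(120 \right)} = \left(\sqrt{-69 + 123} + 4093\right) + 143 \sqrt{120} = \left(\sqrt{54} + 4093\right) + 143 \cdot 2 \sqrt{30} = \left(3 \sqrt{6} + 4093\right) + 286 \sqrt{30} = \left(4093 + 3 \sqrt{6}\right) + 286 \sqrt{30} = 4093 + 3 \sqrt{6} + 286 \sqrt{30}$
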